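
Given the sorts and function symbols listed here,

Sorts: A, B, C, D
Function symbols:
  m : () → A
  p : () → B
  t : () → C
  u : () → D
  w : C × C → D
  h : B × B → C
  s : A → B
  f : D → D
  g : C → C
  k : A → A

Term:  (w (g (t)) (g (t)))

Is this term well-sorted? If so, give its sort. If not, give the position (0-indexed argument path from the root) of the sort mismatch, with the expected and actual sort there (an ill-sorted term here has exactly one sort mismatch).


    (t) : C
  (g (t)) : C
    (t) : C
  (g (t)) : C
(w (g (t)) (g (t))) : D

well-sorted; sort = D


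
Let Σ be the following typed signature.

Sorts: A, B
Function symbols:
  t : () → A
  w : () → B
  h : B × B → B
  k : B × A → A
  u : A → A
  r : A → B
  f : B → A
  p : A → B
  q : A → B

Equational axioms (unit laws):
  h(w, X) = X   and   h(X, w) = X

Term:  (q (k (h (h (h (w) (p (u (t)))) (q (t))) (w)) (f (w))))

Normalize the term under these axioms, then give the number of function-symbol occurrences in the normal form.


1. (q (k (h (h (h (w) (p (u (t)))) (q (t))) (w)) (f (w))))  →  (q (k (h (h (w) (p (u (t)))) (q (t))) (f (w))))
2. (q (k (h (h (w) (p (u (t)))) (q (t))) (f (w))))  →  (q (k (h (p (u (t))) (q (t))) (f (w))))
normal form: (q (k (h (p (u (t))) (q (t))) (f (w))))

size = 10


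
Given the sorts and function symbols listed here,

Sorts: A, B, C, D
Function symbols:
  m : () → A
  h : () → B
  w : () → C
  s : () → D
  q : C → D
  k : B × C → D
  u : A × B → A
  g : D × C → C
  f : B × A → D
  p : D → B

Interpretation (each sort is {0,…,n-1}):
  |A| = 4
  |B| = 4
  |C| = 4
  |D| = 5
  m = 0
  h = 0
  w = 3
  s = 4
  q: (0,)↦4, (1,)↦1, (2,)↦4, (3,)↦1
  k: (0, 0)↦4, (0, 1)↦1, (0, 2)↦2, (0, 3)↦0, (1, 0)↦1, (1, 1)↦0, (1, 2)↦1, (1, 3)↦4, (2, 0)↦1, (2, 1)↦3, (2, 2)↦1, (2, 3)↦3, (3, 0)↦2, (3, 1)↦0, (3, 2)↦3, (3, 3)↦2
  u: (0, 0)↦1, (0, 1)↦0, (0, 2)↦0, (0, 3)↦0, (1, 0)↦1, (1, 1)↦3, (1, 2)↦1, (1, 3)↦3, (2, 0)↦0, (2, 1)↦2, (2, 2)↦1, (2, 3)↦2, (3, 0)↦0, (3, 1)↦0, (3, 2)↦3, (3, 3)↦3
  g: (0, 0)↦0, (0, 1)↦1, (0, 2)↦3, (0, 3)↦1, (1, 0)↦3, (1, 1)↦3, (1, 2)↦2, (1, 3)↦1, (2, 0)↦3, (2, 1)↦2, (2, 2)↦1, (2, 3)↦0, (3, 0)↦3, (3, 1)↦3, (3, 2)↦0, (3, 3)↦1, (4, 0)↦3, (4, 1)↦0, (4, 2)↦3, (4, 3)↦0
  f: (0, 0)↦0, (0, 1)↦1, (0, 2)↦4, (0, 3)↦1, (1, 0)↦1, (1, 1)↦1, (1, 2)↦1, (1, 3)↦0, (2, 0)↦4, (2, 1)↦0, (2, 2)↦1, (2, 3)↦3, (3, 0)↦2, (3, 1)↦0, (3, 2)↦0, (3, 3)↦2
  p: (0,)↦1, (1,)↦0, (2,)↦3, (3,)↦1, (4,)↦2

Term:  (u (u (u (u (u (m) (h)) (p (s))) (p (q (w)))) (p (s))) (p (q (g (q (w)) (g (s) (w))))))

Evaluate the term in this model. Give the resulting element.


value = 1

  m = 0
  h = 0
  (u (m) (h)) = u(0, 0) = 1
  s = 4
  (p (s)) = p(4,) = 2
  (u (u (m) (h)) (p (s))) = u(1, 2) = 1
  w = 3
  (q (w)) = q(3,) = 1
  (p (q (w))) = p(1,) = 0
  (u (u (u (m) (h)) (p (s))) (p (q (w)))) = u(1, 0) = 1
  s = 4
  (p (s)) = p(4,) = 2
  (u (u (u (u (m) (h)) (p (s))) (p (q (w)))) (p (s))) = u(1, 2) = 1
  w = 3
  (q (w)) = q(3,) = 1
  s = 4
  w = 3
  (g (s) (w)) = g(4, 3) = 0
  (g (q (w)) (g (s) (w))) = g(1, 0) = 3
  (q (g (q (w)) (g (s) (w)))) = q(3,) = 1
  (p (q (g (q (w)) (g (s) (w))))) = p(1,) = 0
  (u (u (u (u (u (m) (h)) (p (s))) (p (q (w)))) (p (s))) (p (q (g (q (w)) (g (s) (w)))))) = u(1, 0) = 1


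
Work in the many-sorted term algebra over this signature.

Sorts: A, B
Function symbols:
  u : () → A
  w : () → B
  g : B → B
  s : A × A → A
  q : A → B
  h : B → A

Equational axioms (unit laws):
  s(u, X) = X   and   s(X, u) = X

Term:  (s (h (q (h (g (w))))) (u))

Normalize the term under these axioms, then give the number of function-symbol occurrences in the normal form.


size = 5

1. (s (h (q (h (g (w))))) (u))  →  (h (q (h (g (w)))))
normal form: (h (q (h (g (w)))))


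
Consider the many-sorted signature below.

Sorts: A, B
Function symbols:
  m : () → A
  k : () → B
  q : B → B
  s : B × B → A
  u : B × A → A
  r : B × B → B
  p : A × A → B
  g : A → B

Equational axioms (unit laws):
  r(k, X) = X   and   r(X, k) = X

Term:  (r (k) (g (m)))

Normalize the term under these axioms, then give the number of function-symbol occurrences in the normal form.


size = 2

1. (r (k) (g (m)))  →  (g (m))
normal form: (g (m))


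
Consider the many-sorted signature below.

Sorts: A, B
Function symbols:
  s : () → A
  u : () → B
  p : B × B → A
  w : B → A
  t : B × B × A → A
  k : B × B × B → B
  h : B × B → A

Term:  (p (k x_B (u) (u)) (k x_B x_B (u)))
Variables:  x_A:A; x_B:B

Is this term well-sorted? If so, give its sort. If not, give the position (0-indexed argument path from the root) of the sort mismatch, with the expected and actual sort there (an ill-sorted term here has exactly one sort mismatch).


    x_B : B
    (u) : B
    (u) : B
  (k x_B (u) (u)) : B
    x_B : B
    x_B : B
    (u) : B
  (k x_B x_B (u)) : B
(p (k x_B (u) (u)) (k x_B x_B (u))) : A

well-sorted; sort = A


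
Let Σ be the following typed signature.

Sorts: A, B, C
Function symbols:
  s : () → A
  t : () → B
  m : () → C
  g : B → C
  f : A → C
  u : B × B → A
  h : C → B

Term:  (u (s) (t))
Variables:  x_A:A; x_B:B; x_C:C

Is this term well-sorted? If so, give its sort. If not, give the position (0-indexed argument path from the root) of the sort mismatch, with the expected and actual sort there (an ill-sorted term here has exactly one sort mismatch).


ill-sorted at position [0]: expected B, got A

  (s) : A
  (t) : B
(u (s) (t)) : ✗ arg 0 at [0] has sort A, expected B


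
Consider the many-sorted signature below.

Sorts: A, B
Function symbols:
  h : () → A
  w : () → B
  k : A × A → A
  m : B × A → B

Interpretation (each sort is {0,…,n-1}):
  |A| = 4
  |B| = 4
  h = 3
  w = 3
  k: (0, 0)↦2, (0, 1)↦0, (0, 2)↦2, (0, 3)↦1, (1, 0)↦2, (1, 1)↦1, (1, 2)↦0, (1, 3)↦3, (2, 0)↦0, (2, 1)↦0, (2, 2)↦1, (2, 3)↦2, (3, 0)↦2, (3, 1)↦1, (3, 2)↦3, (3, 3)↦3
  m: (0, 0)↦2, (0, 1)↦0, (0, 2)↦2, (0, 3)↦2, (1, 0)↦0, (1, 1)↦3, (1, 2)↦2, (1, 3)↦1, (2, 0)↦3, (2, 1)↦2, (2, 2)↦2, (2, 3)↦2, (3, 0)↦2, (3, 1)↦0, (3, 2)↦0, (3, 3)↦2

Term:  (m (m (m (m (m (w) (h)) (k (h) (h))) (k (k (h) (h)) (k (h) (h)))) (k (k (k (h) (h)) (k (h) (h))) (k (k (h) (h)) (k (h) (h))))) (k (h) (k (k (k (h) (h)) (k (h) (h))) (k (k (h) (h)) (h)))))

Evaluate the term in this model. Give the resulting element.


value = 2

  w = 3
  h = 3
  (m (w) (h)) = m(3, 3) = 2
  h = 3
  h = 3
  (k (h) (h)) = k(3, 3) = 3
  (m (m (w) (h)) (k (h) (h))) = m(2, 3) = 2
  h = 3
  h = 3
  (k (h) (h)) = k(3, 3) = 3
  h = 3
  h = 3
  (k (h) (h)) = k(3, 3) = 3
  (k (k (h) (h)) (k (h) (h))) = k(3, 3) = 3
  (m (m (m (w) (h)) (k (h) (h))) (k (k (h) (h)) (k (h) (h)))) = m(2, 3) = 2
  h = 3
  h = 3
  (k (h) (h)) = k(3, 3) = 3
  h = 3
  h = 3
  (k (h) (h)) = k(3, 3) = 3
  (k (k (h) (h)) (k (h) (h))) = k(3, 3) = 3
  h = 3
  h = 3
  (k (h) (h)) = k(3, 3) = 3
  h = 3
  h = 3
  (k (h) (h)) = k(3, 3) = 3
  (k (k (h) (h)) (k (h) (h))) = k(3, 3) = 3
  (k (k (k (h) (h)) (k (h) (h))) (k (k (h) (h)) (k (h) (h)))) = k(3, 3) = 3
  (m (m (m (m (w) (h)) (k (h) (h))) (k (k (h) (h)) (k (h) (h)))) (k (k (k (h) (h)) (k (h) (h))) (k (k (h) (h)) (k (h) (h))))) = m(2, 3) = 2
  h = 3
  h = 3
  h = 3
  (k (h) (h)) = k(3, 3) = 3
  h = 3
  h = 3
  (k (h) (h)) = k(3, 3) = 3
  (k (k (h) (h)) (k (h) (h))) = k(3, 3) = 3
  h = 3
  h = 3
  (k (h) (h)) = k(3, 3) = 3
  h = 3
  (k (k (h) (h)) (h)) = k(3, 3) = 3
  (k (k (k (h) (h)) (k (h) (h))) (k (k (h) (h)) (h))) = k(3, 3) = 3
  (k (h) (k (k (k (h) (h)) (k (h) (h))) (k (k (h) (h)) (h)))) = k(3, 3) = 3
  (m (m (m (m (m (w) (h)) (k (h) (h))) (k (k (h) (h)) (k (h) (h)))) (k (k (k (h) (h)) (k (h) (h))) (k (k (h) (h)) (k (h) (h))))) (k (h) (k (k (k (h) (h)) (k (h) (h))) (k (k (h) (h)) (h))))) = m(2, 3) = 2


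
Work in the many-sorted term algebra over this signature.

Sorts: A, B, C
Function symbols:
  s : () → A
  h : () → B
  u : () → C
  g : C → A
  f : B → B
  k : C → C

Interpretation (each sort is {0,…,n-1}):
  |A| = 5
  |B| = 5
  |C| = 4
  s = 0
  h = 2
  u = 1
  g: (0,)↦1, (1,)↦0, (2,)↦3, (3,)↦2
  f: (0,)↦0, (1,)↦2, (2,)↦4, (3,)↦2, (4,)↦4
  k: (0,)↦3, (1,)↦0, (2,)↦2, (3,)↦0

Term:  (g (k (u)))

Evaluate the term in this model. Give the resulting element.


value = 1

  u = 1
  (k (u)) = k(1,) = 0
  (g (k (u))) = g(0,) = 1


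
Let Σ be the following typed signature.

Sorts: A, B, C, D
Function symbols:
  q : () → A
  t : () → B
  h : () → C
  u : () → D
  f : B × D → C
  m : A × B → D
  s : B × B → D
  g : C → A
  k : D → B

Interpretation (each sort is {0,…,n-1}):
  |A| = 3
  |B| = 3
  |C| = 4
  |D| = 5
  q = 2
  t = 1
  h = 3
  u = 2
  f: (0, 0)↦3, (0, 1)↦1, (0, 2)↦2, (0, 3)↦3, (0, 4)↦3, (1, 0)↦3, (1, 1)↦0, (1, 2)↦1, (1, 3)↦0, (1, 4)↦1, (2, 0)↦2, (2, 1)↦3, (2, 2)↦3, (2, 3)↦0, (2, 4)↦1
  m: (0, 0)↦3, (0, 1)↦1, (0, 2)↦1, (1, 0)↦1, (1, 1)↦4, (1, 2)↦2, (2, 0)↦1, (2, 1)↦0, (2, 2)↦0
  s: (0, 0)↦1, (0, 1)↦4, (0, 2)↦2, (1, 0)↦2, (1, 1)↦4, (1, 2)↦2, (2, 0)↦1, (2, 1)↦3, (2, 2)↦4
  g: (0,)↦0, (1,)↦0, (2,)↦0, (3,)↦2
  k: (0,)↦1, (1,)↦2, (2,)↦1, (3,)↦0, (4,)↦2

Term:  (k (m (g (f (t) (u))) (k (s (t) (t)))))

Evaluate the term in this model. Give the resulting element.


  t = 1
  u = 2
  (f (t) (u)) = f(1, 2) = 1
  (g (f (t) (u))) = g(1,) = 0
  t = 1
  t = 1
  (s (t) (t)) = s(1, 1) = 4
  (k (s (t) (t))) = k(4,) = 2
  (m (g (f (t) (u))) (k (s (t) (t)))) = m(0, 2) = 1
  (k (m (g (f (t) (u))) (k (s (t) (t))))) = k(1,) = 2

value = 2


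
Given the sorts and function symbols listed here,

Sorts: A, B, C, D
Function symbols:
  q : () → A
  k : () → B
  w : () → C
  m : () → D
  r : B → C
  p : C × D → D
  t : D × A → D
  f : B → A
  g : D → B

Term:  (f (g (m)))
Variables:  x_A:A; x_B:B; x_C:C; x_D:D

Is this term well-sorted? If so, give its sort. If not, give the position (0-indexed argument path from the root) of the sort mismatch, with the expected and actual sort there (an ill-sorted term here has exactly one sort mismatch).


well-sorted; sort = A

    (m) : D
  (g (m)) : B
(f (g (m))) : A


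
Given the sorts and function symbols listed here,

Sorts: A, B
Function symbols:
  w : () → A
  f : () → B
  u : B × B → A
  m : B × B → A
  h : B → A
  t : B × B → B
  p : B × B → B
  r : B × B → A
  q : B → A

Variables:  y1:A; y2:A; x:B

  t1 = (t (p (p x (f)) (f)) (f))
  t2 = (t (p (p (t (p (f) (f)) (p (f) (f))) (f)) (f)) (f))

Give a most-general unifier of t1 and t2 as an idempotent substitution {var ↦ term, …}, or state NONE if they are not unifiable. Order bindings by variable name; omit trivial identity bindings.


{x ↦ (t (p (f) (f)) (p (f) (f)))}


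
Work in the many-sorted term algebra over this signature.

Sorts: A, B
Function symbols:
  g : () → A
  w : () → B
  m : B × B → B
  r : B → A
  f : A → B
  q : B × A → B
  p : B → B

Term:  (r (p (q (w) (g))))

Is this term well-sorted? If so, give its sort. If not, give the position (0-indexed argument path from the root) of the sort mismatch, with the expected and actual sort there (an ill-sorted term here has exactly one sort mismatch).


well-sorted; sort = A

      (w) : B
      (g) : A
    (q (w) (g)) : B
  (p (q (w) (g))) : B
(r (p (q (w) (g)))) : A


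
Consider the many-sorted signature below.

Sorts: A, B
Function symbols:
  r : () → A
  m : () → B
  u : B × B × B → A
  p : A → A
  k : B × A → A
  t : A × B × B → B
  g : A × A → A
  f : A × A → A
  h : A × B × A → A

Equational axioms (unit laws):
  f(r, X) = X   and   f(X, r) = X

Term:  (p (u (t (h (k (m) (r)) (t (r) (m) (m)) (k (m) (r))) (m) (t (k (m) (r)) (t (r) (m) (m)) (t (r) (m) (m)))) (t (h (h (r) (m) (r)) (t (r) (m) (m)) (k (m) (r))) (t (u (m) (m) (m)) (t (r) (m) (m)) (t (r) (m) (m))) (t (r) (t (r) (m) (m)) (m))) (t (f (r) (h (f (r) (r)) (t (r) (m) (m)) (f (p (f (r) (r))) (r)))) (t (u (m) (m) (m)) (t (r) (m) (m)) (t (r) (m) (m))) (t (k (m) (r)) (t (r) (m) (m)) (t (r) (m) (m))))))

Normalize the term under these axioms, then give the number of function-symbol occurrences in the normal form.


size = 94

1. (p (u (t (h (k (m) (r)) (t (r) (m) (m)) (k (m) (r))) (m) (t (k (m) (r)) (t (r) (m) (m)) (t (r) (m) (m)))) (t (h (h (r) (m) (r)) (t (r) (m) (m)) (k (m) (r))) (t (u (m) (m) (m)) (t (r) (m) (m)) (t (r) (m) (m))) (t (r) (t (r) (m) (m)) (m))) (t (f (r) (h (f (r) (r)) (t (r) (m) (m)) (f (p (f (r) (r))) (r)))) (t (u (m) (m) (m)) (t (r) (m) (m)) (t (r) (m) (m))) (t (k (m) (r)) (t (r) (m) (m)) (t (r) (m) (m))))))  →  (p (u (t (h (k (m) (r)) (t (r) (m) (m)) (k (m) (r))) (m) (t (k (m) (r)) (t (r) (m) (m)) (t (r) (m) (m)))) (t (h (h (r) (m) (r)) (t (r) (m) (m)) (k (m) (r))) (t (u (m) (m) (m)) (t (r) (m) (m)) (t (r) (m) (m))) (t (r) (t (r) (m) (m)) (m))) (t (h (f (r) (r)) (t (r) (m) (m)) (f (p (f (r) (r))) (r))) (t (u (m) (m) (m)) (t (r) (m) (m)) (t (r) (m) (m))) (t (k (m) (r)) (t (r) (m) (m)) (t (r) (m) (m))))))
2. (p (u (t (h (k (m) (r)) (t (r) (m) (m)) (k (m) (r))) (m) (t (k (m) (r)) (t (r) (m) (m)) (t (r) (m) (m)))) (t (h (h (r) (m) (r)) (t (r) (m) (m)) (k (m) (r))) (t (u (m) (m) (m)) (t (r) (m) (m)) (t (r) (m) (m))) (t (r) (t (r) (m) (m)) (m))) (t (h (f (r) (r)) (t (r) (m) (m)) (f (p (f (r) (r))) (r))) (t (u (m) (m) (m)) (t (r) (m) (m)) (t (r) (m) (m))) (t (k (m) (r)) (t (r) (m) (m)) (t (r) (m) (m))))))  →  (p (u (t (h (k (m) (r)) (t (r) (m) (m)) (k (m) (r))) (m) (t (k (m) (r)) (t (r) (m) (m)) (t (r) (m) (m)))) (t (h (h (r) (m) (r)) (t (r) (m) (m)) (k (m) (r))) (t (u (m) (m) (m)) (t (r) (m) (m)) (t (r) (m) (m))) (t (r) (t (r) (m) (m)) (m))) (t (h (r) (t (r) (m) (m)) (f (p (f (r) (r))) (r))) (t (u (m) (m) (m)) (t (r) (m) (m)) (t (r) (m) (m))) (t (k (m) (r)) (t (r) (m) (m)) (t (r) (m) (m))))))
3. (p (u (t (h (k (m) (r)) (t (r) (m) (m)) (k (m) (r))) (m) (t (k (m) (r)) (t (r) (m) (m)) (t (r) (m) (m)))) (t (h (h (r) (m) (r)) (t (r) (m) (m)) (k (m) (r))) (t (u (m) (m) (m)) (t (r) (m) (m)) (t (r) (m) (m))) (t (r) (t (r) (m) (m)) (m))) (t (h (r) (t (r) (m) (m)) (f (p (f (r) (r))) (r))) (t (u (m) (m) (m)) (t (r) (m) (m)) (t (r) (m) (m))) (t (k (m) (r)) (t (r) (m) (m)) (t (r) (m) (m))))))  →  (p (u (t (h (k (m) (r)) (t (r) (m) (m)) (k (m) (r))) (m) (t (k (m) (r)) (t (r) (m) (m)) (t (r) (m) (m)))) (t (h (h (r) (m) (r)) (t (r) (m) (m)) (k (m) (r))) (t (u (m) (m) (m)) (t (r) (m) (m)) (t (r) (m) (m))) (t (r) (t (r) (m) (m)) (m))) (t (h (r) (t (r) (m) (m)) (p (f (r) (r)))) (t (u (m) (m) (m)) (t (r) (m) (m)) (t (r) (m) (m))) (t (k (m) (r)) (t (r) (m) (m)) (t (r) (m) (m))))))
4. (p (u (t (h (k (m) (r)) (t (r) (m) (m)) (k (m) (r))) (m) (t (k (m) (r)) (t (r) (m) (m)) (t (r) (m) (m)))) (t (h (h (r) (m) (r)) (t (r) (m) (m)) (k (m) (r))) (t (u (m) (m) (m)) (t (r) (m) (m)) (t (r) (m) (m))) (t (r) (t (r) (m) (m)) (m))) (t (h (r) (t (r) (m) (m)) (p (f (r) (r)))) (t (u (m) (m) (m)) (t (r) (m) (m)) (t (r) (m) (m))) (t (k (m) (r)) (t (r) (m) (m)) (t (r) (m) (m))))))  →  (p (u (t (h (k (m) (r)) (t (r) (m) (m)) (k (m) (r))) (m) (t (k (m) (r)) (t (r) (m) (m)) (t (r) (m) (m)))) (t (h (h (r) (m) (r)) (t (r) (m) (m)) (k (m) (r))) (t (u (m) (m) (m)) (t (r) (m) (m)) (t (r) (m) (m))) (t (r) (t (r) (m) (m)) (m))) (t (h (r) (t (r) (m) (m)) (p (r))) (t (u (m) (m) (m)) (t (r) (m) (m)) (t (r) (m) (m))) (t (k (m) (r)) (t (r) (m) (m)) (t (r) (m) (m))))))
normal form: (p (u (t (h (k (m) (r)) (t (r) (m) (m)) (k (m) (r))) (m) (t (k (m) (r)) (t (r) (m) (m)) (t (r) (m) (m)))) (t (h (h (r) (m) (r)) (t (r) (m) (m)) (k (m) (r))) (t (u (m) (m) (m)) (t (r) (m) (m)) (t (r) (m) (m))) (t (r) (t (r) (m) (m)) (m))) (t (h (r) (t (r) (m) (m)) (p (r))) (t (u (m) (m) (m)) (t (r) (m) (m)) (t (r) (m) (m))) (t (k (m) (r)) (t (r) (m) (m)) (t (r) (m) (m))))))


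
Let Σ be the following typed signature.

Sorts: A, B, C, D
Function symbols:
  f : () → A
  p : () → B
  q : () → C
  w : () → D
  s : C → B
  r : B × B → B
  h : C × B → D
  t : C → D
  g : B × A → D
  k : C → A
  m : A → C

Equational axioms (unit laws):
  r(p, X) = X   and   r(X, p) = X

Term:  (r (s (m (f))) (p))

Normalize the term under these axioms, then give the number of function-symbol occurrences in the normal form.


size = 3

1. (r (s (m (f))) (p))  →  (s (m (f)))
normal form: (s (m (f)))


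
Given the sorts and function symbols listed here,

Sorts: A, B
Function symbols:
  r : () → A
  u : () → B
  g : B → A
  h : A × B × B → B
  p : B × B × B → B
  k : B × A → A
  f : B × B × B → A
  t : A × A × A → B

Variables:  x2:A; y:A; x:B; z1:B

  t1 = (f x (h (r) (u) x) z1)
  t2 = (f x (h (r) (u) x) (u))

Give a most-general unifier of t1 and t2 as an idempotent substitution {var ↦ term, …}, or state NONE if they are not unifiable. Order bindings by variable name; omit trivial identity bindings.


{z1 ↦ (u)}


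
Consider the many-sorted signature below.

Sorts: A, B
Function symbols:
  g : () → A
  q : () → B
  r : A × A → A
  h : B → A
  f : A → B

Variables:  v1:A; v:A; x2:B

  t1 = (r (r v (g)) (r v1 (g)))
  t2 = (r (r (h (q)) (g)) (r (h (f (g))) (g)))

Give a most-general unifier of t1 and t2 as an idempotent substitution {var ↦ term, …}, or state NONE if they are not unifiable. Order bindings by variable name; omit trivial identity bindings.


{v ↦ (h (q)), v1 ↦ (h (f (g)))}


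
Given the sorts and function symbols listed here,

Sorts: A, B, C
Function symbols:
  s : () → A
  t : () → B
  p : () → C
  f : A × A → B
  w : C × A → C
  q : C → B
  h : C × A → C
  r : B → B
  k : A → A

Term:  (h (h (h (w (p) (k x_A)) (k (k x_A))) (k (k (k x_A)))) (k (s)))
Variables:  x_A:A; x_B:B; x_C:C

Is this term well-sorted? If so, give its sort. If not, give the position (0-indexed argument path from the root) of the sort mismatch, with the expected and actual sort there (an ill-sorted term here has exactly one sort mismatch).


well-sorted; sort = C

        (p) : C
          x_A : A
        (k x_A) : A
      (w (p) (k x_A)) : C
          x_A : A
        (k x_A) : A
      (k (k x_A)) : A
    (h (w (p) (k x_A)) (k (k x_A))) : C
          x_A : A
        (k x_A) : A
      (k (k x_A)) : A
    (k (k (k x_A))) : A
  (h (h (w (p) (k x_A)) (k (k x_A))) (k (k (k x_A)))) : C
    (s) : A
  (k (s)) : A
(h (h (h (w (p) (k x_A)) (k (k x_A))) (k (k (k x_A)))) (k (s))) : C


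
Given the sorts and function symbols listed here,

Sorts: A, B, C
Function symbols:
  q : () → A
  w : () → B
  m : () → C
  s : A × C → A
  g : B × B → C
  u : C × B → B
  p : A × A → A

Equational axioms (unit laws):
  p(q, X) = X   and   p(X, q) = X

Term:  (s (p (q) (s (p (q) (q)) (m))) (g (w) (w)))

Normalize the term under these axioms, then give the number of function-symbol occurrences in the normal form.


1. (s (p (q) (s (p (q) (q)) (m))) (g (w) (w)))  →  (s (s (p (q) (q)) (m)) (g (w) (w)))
2. (s (s (p (q) (q)) (m)) (g (w) (w)))  →  (s (s (q) (m)) (g (w) (w)))
normal form: (s (s (q) (m)) (g (w) (w)))

size = 7


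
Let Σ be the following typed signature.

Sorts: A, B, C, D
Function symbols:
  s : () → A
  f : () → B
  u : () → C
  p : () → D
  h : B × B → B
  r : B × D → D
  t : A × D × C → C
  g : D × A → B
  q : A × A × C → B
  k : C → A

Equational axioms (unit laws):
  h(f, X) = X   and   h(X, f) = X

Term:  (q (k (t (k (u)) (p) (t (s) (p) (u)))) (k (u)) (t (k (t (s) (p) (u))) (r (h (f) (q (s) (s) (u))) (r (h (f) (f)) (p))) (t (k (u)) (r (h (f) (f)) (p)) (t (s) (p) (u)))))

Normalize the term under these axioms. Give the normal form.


normal form = (q (k (t (k (u)) (p) (t (s) (p) (u)))) (k (u)) (t (k (t (s) (p) (u))) (r (q (s) (s) (u)) (r (f) (p))) (t (k (u)) (r (f) (p)) (t (s) (p) (u)))))

1. (q (k (t (k (u)) (p) (t (s) (p) (u)))) (k (u)) (t (k (t (s) (p) (u))) (r (h (f) (q (s) (s) (u))) (r (h (f) (f)) (p))) (t (k (u)) (r (h (f) (f)) (p)) (t (s) (p) (u)))))  →  (q (k (t (k (u)) (p) (t (s) (p) (u)))) (k (u)) (t (k (t (s) (p) (u))) (r (q (s) (s) (u)) (r (h (f) (f)) (p))) (t (k (u)) (r (h (f) (f)) (p)) (t (s) (p) (u)))))
2. (q (k (t (k (u)) (p) (t (s) (p) (u)))) (k (u)) (t (k (t (s) (p) (u))) (r (q (s) (s) (u)) (r (h (f) (f)) (p))) (t (k (u)) (r (h (f) (f)) (p)) (t (s) (p) (u)))))  →  (q (k (t (k (u)) (p) (t (s) (p) (u)))) (k (u)) (t (k (t (s) (p) (u))) (r (q (s) (s) (u)) (r (f) (p))) (t (k (u)) (r (h (f) (f)) (p)) (t (s) (p) (u)))))
3. (q (k (t (k (u)) (p) (t (s) (p) (u)))) (k (u)) (t (k (t (s) (p) (u))) (r (q (s) (s) (u)) (r (f) (p))) (t (k (u)) (r (h (f) (f)) (p)) (t (s) (p) (u)))))  →  (q (k (t (k (u)) (p) (t (s) (p) (u)))) (k (u)) (t (k (t (s) (p) (u))) (r (q (s) (s) (u)) (r (f) (p))) (t (k (u)) (r (f) (p)) (t (s) (p) (u)))))


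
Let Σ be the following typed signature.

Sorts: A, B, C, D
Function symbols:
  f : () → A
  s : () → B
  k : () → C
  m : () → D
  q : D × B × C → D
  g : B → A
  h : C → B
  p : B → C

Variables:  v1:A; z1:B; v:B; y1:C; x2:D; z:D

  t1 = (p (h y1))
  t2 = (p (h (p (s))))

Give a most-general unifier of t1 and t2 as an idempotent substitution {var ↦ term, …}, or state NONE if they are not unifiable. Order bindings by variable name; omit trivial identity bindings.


{y1 ↦ (p (s))}


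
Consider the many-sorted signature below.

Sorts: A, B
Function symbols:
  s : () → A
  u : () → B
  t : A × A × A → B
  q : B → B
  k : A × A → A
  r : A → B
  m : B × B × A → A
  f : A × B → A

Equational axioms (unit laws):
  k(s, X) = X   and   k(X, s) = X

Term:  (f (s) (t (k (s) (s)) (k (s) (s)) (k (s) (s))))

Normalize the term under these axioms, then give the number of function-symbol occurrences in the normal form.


size = 6

1. (f (s) (t (k (s) (s)) (k (s) (s)) (k (s) (s))))  →  (f (s) (t (s) (k (s) (s)) (k (s) (s))))
2. (f (s) (t (s) (k (s) (s)) (k (s) (s))))  →  (f (s) (t (s) (s) (k (s) (s))))
3. (f (s) (t (s) (s) (k (s) (s))))  →  (f (s) (t (s) (s) (s)))
normal form: (f (s) (t (s) (s) (s)))


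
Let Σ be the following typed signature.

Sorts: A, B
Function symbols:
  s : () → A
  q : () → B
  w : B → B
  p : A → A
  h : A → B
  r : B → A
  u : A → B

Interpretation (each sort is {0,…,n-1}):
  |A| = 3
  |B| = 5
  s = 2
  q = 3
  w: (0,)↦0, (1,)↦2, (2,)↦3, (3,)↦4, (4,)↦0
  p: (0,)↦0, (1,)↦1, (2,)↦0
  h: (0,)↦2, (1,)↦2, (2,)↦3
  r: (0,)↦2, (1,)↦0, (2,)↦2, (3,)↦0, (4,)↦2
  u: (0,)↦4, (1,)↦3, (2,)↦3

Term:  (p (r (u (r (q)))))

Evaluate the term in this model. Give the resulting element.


value = 0

  q = 3
  (r (q)) = r(3,) = 0
  (u (r (q))) = u(0,) = 4
  (r (u (r (q)))) = r(4,) = 2
  (p (r (u (r (q))))) = p(2,) = 0


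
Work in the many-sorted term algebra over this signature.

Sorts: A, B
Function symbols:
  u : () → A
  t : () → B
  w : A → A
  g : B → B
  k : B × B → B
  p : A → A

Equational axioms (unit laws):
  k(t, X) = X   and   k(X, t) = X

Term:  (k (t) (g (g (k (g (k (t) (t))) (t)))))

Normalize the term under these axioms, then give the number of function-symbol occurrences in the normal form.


1. (k (t) (g (g (k (g (k (t) (t))) (t)))))  →  (g (g (k (g (k (t) (t))) (t))))
2. (g (g (k (g (k (t) (t))) (t))))  →  (g (g (g (k (t) (t)))))
3. (g (g (g (k (t) (t)))))  →  (g (g (g (t))))
normal form: (g (g (g (t))))

size = 4


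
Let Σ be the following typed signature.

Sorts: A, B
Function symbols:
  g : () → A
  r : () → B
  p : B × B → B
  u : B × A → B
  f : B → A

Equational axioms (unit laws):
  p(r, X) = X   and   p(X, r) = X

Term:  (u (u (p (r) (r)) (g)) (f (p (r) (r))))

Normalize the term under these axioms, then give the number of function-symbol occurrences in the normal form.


size = 6

1. (u (u (p (r) (r)) (g)) (f (p (r) (r))))  →  (u (u (r) (g)) (f (p (r) (r))))
2. (u (u (r) (g)) (f (p (r) (r))))  →  (u (u (r) (g)) (f (r)))
normal form: (u (u (r) (g)) (f (r)))


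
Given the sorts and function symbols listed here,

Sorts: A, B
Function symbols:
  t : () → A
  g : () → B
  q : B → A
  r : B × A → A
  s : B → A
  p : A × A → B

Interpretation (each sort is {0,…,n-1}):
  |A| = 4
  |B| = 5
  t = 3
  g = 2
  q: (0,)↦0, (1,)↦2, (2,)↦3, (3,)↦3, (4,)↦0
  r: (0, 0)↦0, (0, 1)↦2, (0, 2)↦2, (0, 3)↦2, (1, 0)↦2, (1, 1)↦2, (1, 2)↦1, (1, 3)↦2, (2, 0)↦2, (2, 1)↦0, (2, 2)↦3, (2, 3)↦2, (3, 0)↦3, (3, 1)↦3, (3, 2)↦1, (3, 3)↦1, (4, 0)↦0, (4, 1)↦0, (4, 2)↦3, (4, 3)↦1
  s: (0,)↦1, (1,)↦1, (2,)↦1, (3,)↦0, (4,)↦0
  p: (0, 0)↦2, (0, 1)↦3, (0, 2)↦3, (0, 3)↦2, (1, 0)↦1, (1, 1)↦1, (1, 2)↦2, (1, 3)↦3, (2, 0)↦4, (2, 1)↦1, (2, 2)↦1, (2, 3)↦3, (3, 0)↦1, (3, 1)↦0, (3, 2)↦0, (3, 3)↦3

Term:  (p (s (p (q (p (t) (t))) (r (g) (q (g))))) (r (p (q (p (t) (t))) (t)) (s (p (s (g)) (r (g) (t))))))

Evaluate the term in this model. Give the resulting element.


  t = 3
  t = 3
  (p (t) (t)) = p(3, 3) = 3
  (q (p (t) (t))) = q(3,) = 3
  g = 2
  g = 2
  (q (g)) = q(2,) = 3
  (r (g) (q (g))) = r(2, 3) = 2
  (p (q (p (t) (t))) (r (g) (q (g)))) = p(3, 2) = 0
  (s (p (q (p (t) (t))) (r (g) (q (g))))) = s(0,) = 1
  t = 3
  t = 3
  (p (t) (t)) = p(3, 3) = 3
  (q (p (t) (t))) = q(3,) = 3
  t = 3
  (p (q (p (t) (t))) (t)) = p(3, 3) = 3
  g = 2
  (s (g)) = s(2,) = 1
  g = 2
  t = 3
  (r (g) (t)) = r(2, 3) = 2
  (p (s (g)) (r (g) (t))) = p(1, 2) = 2
  (s (p (s (g)) (r (g) (t)))) = s(2,) = 1
  (r (p (q (p (t) (t))) (t)) (s (p (s (g)) (r (g) (t))))) = r(3, 1) = 3
  (p (s (p (q (p (t) (t))) (r (g) (q (g))))) (r (p (q (p (t) (t))) (t)) (s (p (s (g)) (r (g) (t)))))) = p(1, 3) = 3

value = 3


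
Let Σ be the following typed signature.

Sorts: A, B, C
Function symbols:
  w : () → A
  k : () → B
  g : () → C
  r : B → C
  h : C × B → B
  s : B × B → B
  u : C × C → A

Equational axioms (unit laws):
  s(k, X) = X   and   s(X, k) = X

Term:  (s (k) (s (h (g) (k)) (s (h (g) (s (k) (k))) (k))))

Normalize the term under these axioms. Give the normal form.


normal form = (s (h (g) (k)) (h (g) (k)))

1. (s (k) (s (h (g) (k)) (s (h (g) (s (k) (k))) (k))))  →  (s (h (g) (k)) (s (h (g) (s (k) (k))) (k)))
2. (s (h (g) (k)) (s (h (g) (s (k) (k))) (k)))  →  (s (h (g) (k)) (h (g) (s (k) (k))))
3. (s (h (g) (k)) (h (g) (s (k) (k))))  →  (s (h (g) (k)) (h (g) (k)))


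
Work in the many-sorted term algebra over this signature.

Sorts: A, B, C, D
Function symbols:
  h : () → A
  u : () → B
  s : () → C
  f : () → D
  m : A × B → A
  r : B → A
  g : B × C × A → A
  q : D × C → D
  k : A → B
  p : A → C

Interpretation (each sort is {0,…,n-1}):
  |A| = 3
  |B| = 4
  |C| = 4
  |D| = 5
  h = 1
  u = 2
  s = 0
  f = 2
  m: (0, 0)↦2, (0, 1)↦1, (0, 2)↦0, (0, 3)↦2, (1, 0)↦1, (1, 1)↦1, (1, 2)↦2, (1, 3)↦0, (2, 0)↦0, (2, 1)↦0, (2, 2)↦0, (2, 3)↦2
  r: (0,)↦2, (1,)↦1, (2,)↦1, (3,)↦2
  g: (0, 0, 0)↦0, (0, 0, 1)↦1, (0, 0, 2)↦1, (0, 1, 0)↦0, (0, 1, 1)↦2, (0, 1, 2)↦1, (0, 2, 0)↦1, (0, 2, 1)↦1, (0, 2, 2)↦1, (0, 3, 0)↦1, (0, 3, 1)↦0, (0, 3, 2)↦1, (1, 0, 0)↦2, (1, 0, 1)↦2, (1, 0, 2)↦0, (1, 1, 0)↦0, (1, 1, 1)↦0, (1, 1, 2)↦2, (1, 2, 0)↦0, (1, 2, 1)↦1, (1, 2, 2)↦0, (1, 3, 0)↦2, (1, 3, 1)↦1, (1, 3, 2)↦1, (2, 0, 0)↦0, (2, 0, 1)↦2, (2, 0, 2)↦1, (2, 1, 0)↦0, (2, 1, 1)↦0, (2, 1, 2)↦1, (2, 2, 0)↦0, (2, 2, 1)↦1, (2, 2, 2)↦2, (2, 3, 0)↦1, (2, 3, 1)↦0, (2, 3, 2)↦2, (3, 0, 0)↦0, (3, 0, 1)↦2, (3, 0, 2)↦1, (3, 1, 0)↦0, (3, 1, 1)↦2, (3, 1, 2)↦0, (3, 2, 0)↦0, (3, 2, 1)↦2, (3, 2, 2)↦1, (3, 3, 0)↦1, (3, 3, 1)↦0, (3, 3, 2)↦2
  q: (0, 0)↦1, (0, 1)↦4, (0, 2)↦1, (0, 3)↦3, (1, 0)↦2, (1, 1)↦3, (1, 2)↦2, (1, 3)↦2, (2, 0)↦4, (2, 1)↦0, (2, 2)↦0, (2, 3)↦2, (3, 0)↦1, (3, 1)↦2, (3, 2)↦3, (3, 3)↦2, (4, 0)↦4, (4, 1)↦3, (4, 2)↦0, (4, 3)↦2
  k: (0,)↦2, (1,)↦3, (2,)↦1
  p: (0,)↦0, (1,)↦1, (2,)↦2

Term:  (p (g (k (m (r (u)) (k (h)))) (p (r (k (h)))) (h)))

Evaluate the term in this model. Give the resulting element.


  u = 2
  (r (u)) = r(2,) = 1
  h = 1
  (k (h)) = k(1,) = 3
  (m (r (u)) (k (h))) = m(1, 3) = 0
  (k (m (r (u)) (k (h)))) = k(0,) = 2
  h = 1
  (k (h)) = k(1,) = 3
  (r (k (h))) = r(3,) = 2
  (p (r (k (h)))) = p(2,) = 2
  h = 1
  (g (k (m (r (u)) (k (h)))) (p (r (k (h)))) (h)) = g(2, 2, 1) = 1
  (p (g (k (m (r (u)) (k (h)))) (p (r (k (h)))) (h))) = p(1,) = 1

value = 1


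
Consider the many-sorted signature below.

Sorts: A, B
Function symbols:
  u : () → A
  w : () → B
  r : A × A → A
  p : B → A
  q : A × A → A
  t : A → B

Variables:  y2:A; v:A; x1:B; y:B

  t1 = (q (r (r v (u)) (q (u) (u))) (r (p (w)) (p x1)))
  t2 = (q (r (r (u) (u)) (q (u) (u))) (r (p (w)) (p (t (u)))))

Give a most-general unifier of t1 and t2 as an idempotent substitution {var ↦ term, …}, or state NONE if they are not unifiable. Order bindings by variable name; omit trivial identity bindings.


{v ↦ (u), x1 ↦ (t (u))}


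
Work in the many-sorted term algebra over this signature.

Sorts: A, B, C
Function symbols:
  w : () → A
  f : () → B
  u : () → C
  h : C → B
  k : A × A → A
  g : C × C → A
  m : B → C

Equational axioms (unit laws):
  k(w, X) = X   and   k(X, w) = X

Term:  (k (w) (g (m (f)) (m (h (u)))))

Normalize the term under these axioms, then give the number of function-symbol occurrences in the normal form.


1. (k (w) (g (m (f)) (m (h (u)))))  →  (g (m (f)) (m (h (u))))
normal form: (g (m (f)) (m (h (u))))

size = 6


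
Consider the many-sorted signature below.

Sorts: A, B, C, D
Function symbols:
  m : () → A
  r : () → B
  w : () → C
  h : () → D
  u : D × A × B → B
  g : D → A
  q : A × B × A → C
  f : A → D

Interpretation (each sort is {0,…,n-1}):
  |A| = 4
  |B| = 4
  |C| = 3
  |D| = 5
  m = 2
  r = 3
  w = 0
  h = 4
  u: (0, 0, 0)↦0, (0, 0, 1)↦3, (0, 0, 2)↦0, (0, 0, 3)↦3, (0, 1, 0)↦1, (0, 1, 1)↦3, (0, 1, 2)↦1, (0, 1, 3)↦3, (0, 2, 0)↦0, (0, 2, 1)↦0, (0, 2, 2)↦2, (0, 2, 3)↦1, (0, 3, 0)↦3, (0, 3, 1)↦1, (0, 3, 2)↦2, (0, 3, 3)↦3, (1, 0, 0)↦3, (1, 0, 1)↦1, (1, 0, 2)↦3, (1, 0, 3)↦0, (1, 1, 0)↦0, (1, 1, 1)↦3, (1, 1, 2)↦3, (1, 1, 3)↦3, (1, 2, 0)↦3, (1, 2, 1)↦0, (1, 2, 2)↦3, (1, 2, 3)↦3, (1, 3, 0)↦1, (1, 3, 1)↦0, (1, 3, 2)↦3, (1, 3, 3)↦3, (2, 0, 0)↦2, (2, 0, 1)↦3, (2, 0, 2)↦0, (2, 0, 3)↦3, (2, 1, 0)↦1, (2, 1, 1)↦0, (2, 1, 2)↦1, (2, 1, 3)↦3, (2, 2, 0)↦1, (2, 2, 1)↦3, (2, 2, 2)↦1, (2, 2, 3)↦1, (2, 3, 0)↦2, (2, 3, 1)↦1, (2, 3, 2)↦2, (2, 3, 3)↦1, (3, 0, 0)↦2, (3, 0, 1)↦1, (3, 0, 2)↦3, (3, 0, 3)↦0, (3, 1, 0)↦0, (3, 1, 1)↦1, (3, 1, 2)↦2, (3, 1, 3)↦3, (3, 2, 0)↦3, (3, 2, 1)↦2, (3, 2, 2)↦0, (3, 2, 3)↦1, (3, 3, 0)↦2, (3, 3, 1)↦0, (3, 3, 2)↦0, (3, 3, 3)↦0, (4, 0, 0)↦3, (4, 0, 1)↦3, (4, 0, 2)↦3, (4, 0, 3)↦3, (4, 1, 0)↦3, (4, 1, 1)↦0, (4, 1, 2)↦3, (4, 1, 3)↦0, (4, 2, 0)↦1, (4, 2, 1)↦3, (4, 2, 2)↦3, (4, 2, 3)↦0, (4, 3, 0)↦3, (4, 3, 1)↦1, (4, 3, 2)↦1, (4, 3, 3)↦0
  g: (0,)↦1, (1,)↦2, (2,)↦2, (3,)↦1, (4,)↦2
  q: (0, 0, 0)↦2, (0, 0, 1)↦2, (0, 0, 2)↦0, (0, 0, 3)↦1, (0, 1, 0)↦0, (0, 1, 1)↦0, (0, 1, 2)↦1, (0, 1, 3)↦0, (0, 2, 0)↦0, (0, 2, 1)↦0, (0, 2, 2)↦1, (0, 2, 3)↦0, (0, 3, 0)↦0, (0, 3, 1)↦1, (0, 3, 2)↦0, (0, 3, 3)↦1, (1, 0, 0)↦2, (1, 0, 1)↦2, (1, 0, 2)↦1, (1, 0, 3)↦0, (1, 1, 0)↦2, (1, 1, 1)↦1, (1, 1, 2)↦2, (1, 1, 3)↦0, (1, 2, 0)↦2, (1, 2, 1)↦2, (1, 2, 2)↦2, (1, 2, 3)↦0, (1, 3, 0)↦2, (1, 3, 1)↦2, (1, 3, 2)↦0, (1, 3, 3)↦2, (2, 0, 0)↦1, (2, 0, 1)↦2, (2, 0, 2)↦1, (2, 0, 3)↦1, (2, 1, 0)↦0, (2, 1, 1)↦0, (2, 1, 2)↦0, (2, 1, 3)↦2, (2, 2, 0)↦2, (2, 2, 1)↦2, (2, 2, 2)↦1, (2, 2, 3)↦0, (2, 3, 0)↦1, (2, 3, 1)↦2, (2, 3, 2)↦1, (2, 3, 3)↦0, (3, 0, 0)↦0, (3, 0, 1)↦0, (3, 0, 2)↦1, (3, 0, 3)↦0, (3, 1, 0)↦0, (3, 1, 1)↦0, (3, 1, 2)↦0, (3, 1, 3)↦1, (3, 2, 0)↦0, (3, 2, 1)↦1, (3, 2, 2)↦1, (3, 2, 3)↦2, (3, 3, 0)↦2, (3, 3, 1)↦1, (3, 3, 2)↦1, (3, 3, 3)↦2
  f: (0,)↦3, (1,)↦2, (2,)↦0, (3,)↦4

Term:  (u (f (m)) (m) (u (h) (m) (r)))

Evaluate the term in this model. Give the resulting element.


  m = 2
  (f (m)) = f(2,) = 0
  m = 2
  h = 4
  m = 2
  r = 3
  (u (h) (m) (r)) = u(4, 2, 3) = 0
  (u (f (m)) (m) (u (h) (m) (r))) = u(0, 2, 0) = 0

value = 0


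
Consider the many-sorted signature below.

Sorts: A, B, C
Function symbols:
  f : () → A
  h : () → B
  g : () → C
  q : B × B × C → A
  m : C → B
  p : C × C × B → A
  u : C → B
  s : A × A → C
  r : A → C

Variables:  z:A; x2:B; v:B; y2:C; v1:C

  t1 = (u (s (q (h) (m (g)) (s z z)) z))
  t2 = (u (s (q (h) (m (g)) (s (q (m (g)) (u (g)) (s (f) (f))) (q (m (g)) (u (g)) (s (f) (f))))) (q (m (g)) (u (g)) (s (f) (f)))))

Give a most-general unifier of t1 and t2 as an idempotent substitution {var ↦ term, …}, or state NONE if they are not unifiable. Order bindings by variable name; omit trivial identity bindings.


{z ↦ (q (m (g)) (u (g)) (s (f) (f)))}


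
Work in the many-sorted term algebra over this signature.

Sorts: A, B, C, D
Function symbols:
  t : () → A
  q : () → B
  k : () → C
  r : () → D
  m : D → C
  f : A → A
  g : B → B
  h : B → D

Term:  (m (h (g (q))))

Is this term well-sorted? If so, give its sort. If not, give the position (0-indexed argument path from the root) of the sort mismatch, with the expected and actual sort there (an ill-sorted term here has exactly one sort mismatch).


      (q) : B
    (g (q)) : B
  (h (g (q))) : D
(m (h (g (q)))) : C

well-sorted; sort = C


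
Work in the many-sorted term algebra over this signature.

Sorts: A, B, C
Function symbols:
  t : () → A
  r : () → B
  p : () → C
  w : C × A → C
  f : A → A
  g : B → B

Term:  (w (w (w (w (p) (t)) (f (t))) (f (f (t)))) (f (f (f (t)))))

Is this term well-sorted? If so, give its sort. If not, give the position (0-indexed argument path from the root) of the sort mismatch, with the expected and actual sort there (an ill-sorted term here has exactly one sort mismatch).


well-sorted; sort = C

        (p) : C
        (t) : A
      (w (p) (t)) : C
        (t) : A
      (f (t)) : A
    (w (w (p) (t)) (f (t))) : C
        (t) : A
      (f (t)) : A
    (f (f (t))) : A
  (w (w (w (p) (t)) (f (t))) (f (f (t)))) : C
        (t) : A
      (f (t)) : A
    (f (f (t))) : A
  (f (f (f (t)))) : A
(w (w (w (w (p) (t)) (f (t))) (f (f (t)))) (f (f (f (t))))) : C


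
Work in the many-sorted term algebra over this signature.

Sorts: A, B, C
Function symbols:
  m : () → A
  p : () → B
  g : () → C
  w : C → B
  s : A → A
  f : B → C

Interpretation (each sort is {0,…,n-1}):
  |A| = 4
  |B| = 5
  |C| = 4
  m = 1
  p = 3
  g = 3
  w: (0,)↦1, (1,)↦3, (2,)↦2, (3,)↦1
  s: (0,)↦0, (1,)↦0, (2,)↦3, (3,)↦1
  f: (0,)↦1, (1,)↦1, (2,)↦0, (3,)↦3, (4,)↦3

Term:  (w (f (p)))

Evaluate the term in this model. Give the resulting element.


value = 1

  p = 3
  (f (p)) = f(3,) = 3
  (w (f (p))) = w(3,) = 1


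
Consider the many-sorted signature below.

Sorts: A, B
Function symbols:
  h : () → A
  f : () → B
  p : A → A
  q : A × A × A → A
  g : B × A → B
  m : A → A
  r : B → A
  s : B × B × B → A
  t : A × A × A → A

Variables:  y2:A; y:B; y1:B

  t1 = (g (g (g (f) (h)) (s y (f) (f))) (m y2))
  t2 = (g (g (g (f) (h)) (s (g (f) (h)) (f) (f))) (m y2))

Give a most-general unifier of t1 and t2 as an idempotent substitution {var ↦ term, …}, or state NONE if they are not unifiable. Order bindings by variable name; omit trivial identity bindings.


{y ↦ (g (f) (h))}


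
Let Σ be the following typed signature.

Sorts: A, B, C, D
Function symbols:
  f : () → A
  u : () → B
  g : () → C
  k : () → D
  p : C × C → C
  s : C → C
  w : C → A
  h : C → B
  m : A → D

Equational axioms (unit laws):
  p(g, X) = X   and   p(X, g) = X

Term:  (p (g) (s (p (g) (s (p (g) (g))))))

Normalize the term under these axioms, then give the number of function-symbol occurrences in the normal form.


1. (p (g) (s (p (g) (s (p (g) (g))))))  →  (s (p (g) (s (p (g) (g)))))
2. (s (p (g) (s (p (g) (g)))))  →  (s (s (p (g) (g))))
3. (s (s (p (g) (g))))  →  (s (s (g)))
normal form: (s (s (g)))

size = 3


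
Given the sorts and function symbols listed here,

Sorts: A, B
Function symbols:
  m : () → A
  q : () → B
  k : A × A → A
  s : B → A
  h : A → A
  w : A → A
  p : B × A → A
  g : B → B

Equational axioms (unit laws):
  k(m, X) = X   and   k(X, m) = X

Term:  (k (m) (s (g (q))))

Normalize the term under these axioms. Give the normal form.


normal form = (s (g (q)))

1. (k (m) (s (g (q))))  →  (s (g (q)))


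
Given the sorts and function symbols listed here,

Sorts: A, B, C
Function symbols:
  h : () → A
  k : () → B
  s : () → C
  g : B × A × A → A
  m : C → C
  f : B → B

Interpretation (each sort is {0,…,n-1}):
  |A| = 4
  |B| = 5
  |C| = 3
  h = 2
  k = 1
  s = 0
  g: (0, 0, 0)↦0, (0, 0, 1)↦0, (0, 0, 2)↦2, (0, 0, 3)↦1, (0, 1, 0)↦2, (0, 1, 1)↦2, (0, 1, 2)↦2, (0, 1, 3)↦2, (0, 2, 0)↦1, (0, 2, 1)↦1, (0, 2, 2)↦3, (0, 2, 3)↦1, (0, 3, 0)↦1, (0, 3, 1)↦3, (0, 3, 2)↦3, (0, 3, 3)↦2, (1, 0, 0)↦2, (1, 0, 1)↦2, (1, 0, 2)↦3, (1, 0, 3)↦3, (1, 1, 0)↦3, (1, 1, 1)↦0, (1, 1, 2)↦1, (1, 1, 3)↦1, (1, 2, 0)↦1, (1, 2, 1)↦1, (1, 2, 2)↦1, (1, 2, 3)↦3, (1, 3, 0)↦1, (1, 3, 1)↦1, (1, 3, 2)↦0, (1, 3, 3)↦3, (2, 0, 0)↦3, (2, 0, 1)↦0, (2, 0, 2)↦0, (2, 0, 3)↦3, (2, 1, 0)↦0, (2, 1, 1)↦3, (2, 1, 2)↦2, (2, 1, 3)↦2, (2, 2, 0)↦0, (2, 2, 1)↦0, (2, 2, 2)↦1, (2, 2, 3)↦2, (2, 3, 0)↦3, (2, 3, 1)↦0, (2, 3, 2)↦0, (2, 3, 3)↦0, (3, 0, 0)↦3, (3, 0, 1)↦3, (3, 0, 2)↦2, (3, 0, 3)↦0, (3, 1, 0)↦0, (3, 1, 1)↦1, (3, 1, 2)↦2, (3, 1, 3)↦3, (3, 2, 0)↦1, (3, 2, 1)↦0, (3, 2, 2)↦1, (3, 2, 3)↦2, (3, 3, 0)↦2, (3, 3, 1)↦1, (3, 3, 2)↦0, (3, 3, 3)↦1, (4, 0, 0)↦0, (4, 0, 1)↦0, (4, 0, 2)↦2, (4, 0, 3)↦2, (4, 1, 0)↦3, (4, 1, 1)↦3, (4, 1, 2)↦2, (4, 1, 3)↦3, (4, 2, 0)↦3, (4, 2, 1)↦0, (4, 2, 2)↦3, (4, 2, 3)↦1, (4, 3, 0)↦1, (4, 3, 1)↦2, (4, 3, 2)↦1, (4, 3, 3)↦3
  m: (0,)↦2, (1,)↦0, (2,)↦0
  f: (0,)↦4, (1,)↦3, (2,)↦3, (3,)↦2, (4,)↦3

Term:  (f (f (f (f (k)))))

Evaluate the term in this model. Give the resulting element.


value = 2

  k = 1
  (f (k)) = f(1,) = 3
  (f (f (k))) = f(3,) = 2
  (f (f (f (k)))) = f(2,) = 3
  (f (f (f (f (k))))) = f(3,) = 2


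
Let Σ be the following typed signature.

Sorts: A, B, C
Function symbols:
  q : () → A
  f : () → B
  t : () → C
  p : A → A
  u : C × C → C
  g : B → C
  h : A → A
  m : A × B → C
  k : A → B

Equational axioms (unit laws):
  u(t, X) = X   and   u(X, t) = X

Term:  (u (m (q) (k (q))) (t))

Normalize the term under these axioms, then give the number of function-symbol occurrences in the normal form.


size = 4

1. (u (m (q) (k (q))) (t))  →  (m (q) (k (q)))
normal form: (m (q) (k (q)))


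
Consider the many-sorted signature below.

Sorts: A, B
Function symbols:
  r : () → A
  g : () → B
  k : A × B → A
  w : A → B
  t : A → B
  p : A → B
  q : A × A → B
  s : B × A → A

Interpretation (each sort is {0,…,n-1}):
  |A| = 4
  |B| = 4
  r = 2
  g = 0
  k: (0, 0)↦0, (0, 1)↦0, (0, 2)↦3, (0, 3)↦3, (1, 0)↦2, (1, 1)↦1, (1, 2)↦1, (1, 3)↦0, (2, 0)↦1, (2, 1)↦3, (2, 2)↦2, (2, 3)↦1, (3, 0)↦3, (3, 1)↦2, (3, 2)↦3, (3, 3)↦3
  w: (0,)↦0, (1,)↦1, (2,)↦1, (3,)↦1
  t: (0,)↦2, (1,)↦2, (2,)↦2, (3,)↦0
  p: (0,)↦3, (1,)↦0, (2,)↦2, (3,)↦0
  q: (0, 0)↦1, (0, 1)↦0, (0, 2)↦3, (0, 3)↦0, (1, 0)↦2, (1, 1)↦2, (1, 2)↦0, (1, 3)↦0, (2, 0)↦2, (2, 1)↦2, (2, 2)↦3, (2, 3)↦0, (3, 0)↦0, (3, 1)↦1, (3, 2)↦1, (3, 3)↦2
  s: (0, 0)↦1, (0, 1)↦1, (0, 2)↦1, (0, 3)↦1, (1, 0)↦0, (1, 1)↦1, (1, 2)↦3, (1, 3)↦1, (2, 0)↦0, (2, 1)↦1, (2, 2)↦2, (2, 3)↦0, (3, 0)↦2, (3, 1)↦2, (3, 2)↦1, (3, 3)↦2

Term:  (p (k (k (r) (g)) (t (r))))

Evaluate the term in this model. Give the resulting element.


  r = 2
  g = 0
  (k (r) (g)) = k(2, 0) = 1
  r = 2
  (t (r)) = t(2,) = 2
  (k (k (r) (g)) (t (r))) = k(1, 2) = 1
  (p (k (k (r) (g)) (t (r)))) = p(1,) = 0

value = 0
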